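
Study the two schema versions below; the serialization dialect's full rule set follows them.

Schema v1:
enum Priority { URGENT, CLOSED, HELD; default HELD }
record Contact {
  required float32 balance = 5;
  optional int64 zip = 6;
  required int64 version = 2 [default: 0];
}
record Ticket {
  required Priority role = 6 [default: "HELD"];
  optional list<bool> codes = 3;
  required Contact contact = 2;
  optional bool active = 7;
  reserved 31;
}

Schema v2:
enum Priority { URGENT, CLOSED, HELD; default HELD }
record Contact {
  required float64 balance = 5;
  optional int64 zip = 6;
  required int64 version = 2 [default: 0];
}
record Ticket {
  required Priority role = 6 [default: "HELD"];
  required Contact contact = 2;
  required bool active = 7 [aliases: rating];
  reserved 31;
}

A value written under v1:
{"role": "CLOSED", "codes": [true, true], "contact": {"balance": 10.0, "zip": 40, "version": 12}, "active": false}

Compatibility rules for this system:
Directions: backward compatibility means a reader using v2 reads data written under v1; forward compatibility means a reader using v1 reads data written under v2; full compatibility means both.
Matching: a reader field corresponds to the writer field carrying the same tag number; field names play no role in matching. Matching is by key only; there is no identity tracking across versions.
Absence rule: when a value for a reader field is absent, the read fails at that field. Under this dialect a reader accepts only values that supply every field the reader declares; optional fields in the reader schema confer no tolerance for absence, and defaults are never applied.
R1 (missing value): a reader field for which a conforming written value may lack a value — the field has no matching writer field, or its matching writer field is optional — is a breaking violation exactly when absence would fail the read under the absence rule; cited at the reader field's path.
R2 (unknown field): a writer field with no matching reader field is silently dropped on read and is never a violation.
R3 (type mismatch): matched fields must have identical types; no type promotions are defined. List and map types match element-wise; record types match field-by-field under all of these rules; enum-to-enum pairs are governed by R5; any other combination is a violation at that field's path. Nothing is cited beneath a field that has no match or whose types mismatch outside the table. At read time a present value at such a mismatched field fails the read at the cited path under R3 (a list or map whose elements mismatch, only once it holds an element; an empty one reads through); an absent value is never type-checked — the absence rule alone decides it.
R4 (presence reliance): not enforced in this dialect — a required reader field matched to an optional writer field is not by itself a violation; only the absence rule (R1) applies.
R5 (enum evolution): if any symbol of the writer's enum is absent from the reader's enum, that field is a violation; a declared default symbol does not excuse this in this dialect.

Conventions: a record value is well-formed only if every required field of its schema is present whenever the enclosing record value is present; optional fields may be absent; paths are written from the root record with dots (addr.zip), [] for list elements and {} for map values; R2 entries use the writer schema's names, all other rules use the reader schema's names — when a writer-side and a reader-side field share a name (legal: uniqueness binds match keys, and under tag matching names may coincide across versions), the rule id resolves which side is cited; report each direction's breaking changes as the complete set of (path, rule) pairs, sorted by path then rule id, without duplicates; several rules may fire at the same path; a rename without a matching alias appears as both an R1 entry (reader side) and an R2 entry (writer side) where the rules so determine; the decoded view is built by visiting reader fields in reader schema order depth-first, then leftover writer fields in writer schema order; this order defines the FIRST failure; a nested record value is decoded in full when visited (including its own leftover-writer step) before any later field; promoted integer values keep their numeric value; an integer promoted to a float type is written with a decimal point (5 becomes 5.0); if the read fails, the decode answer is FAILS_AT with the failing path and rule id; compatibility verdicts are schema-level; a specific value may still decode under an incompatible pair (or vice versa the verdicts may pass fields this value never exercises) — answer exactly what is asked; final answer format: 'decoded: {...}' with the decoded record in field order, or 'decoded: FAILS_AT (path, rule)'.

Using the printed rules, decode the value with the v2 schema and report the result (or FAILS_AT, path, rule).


decoded: FAILS_AT (contact.balance, R3)

each type pair in Ticket: writer, then reader
decoding the Ticket value with the v2 reader:
  role := "CLOSED"
  read fails at contact.balance under R3
  => FAILS_AT (contact.balance, R3)
diffs on Ticket not affecting the asked answer:
  removed field codes from record Ticket -> a verdict-level change on Ticket — the shown value reads the same
  field active in record Ticket: optional changed to required -> a verdict-level change on Ticket — the shown value reads the same


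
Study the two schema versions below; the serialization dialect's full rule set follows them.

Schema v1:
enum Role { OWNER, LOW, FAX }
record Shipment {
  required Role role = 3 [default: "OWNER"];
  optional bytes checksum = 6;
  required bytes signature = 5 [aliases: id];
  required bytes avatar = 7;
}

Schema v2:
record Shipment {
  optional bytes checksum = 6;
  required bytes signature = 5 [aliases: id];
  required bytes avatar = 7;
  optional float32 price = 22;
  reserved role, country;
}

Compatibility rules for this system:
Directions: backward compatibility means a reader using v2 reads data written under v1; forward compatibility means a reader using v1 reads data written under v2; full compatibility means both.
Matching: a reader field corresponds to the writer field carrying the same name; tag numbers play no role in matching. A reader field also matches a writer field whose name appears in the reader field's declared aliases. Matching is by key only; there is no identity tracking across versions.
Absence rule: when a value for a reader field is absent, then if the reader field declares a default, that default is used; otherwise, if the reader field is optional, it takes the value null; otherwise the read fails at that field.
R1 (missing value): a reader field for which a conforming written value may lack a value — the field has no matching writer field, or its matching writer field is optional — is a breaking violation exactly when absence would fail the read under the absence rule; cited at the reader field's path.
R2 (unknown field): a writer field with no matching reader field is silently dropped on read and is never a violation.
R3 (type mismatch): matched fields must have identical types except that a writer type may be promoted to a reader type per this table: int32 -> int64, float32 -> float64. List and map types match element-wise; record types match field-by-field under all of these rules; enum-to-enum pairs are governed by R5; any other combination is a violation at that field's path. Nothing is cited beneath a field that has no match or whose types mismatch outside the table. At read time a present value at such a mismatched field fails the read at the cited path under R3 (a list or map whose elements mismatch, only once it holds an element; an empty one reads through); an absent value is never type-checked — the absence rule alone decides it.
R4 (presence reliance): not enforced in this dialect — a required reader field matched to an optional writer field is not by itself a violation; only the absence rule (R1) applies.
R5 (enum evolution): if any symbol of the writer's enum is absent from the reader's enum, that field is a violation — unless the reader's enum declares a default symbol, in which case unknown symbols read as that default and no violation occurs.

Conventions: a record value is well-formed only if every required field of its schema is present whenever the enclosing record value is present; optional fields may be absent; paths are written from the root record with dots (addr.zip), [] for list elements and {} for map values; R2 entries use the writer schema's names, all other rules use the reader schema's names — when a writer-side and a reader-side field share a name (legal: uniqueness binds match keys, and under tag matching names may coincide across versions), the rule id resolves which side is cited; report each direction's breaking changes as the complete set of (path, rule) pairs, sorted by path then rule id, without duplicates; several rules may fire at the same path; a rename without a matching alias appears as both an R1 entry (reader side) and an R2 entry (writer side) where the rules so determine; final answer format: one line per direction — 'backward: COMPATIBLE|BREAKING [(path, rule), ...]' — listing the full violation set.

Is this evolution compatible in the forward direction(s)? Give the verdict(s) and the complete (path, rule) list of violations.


forward: COMPATIBLE []

the writer's type comes first in each Shipment pair
checking forward for Shipment: reader v1 against writer v2:
  no writer field matches reader role
  checksum: bytes -> bytes, writer optional; from checksum
  signature: bytes -> bytes, writer required; from signature
  avatar: bytes -> bytes, writer required; from avatar
  price (writer side), unknown to reader
  nothing fires on Shipment: forward is COMPATIBLE
ruling out the remaining Shipment differences:
  removed field role from record Shipment (its key "role" joins the reserved list) -> fires no rule on Shipment, leaving the asked answer as it is
  added field price to record Shipment: optional float32, tag 22 (in v2 it sits last) -> fires no rule on Shipment, leaving the asked answer as it is


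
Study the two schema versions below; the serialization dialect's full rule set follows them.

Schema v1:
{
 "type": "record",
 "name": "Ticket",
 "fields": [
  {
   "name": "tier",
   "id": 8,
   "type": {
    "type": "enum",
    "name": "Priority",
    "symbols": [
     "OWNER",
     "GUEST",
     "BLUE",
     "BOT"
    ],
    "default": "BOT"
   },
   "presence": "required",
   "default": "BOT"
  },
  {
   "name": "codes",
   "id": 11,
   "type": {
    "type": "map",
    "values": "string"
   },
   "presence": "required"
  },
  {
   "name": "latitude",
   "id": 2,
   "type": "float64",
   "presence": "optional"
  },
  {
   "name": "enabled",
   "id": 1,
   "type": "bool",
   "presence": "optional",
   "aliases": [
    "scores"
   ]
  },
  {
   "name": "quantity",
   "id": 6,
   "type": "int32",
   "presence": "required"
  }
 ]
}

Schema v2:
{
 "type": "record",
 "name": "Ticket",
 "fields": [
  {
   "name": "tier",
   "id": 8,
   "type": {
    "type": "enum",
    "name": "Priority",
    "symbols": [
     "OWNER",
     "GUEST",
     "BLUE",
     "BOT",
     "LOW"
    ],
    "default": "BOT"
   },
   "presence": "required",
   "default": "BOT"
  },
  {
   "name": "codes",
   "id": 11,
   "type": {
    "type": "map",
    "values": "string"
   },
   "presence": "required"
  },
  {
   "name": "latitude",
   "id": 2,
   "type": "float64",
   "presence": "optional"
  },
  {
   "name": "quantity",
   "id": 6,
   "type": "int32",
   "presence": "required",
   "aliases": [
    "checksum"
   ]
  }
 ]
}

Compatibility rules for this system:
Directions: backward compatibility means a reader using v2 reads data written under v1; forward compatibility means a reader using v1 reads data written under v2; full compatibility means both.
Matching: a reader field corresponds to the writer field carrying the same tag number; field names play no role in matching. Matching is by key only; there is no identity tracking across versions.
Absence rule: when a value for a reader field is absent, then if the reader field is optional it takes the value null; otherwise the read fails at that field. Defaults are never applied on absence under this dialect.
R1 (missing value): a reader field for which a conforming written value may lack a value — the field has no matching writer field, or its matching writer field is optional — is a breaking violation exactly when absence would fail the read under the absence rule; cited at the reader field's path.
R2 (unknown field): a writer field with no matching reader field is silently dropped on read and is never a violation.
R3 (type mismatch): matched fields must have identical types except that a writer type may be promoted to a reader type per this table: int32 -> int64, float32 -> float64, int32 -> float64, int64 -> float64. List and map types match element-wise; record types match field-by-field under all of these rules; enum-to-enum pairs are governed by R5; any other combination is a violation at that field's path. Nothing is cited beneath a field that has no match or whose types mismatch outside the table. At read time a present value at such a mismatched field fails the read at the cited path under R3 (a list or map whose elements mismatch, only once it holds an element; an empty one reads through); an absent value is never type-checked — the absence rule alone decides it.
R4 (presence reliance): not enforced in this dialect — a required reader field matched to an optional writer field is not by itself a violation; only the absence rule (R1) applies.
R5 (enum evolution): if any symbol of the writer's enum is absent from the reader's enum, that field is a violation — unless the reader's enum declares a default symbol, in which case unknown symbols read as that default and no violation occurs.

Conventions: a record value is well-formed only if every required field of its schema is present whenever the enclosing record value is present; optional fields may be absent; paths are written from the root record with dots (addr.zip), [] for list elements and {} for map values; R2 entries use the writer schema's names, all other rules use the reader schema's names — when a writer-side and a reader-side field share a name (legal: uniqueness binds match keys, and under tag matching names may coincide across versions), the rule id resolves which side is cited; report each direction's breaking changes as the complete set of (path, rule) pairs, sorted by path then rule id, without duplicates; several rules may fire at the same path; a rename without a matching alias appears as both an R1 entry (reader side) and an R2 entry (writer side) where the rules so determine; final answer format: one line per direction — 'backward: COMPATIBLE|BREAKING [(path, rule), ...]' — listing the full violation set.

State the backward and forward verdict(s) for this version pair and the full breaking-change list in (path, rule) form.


backward: COMPATIBLE []; forward: COMPATIBLE []

the writer's type comes first in each Ticket pair
backward analysis of Ticket with v2 as reader and v1 as writer:
  tier: Priority -> Priority, writer required; from tier
  codes: map<string, string> -> map<string, string>, writer required; from codes
  latitude: float64 -> float64, writer optional; from latitude
  quantity: int32 -> int32, writer required; from quantity
  enabled (writer side), unknown to reader
  => backward verdict for Ticket: COMPATIBLE, no violations
forward analysis of Ticket with v1 as reader and v2 as writer:
  tier: Priority -> Priority, writer required; from tier
  codes: map<string, string> -> map<string, string>, writer required; from codes
  latitude: float64 -> float64, writer optional; from latitude
  no writer field matches reader enabled
  quantity: int32 -> int32, writer required; from quantity
  => forward verdict for Ticket: COMPATIBLE, no violations


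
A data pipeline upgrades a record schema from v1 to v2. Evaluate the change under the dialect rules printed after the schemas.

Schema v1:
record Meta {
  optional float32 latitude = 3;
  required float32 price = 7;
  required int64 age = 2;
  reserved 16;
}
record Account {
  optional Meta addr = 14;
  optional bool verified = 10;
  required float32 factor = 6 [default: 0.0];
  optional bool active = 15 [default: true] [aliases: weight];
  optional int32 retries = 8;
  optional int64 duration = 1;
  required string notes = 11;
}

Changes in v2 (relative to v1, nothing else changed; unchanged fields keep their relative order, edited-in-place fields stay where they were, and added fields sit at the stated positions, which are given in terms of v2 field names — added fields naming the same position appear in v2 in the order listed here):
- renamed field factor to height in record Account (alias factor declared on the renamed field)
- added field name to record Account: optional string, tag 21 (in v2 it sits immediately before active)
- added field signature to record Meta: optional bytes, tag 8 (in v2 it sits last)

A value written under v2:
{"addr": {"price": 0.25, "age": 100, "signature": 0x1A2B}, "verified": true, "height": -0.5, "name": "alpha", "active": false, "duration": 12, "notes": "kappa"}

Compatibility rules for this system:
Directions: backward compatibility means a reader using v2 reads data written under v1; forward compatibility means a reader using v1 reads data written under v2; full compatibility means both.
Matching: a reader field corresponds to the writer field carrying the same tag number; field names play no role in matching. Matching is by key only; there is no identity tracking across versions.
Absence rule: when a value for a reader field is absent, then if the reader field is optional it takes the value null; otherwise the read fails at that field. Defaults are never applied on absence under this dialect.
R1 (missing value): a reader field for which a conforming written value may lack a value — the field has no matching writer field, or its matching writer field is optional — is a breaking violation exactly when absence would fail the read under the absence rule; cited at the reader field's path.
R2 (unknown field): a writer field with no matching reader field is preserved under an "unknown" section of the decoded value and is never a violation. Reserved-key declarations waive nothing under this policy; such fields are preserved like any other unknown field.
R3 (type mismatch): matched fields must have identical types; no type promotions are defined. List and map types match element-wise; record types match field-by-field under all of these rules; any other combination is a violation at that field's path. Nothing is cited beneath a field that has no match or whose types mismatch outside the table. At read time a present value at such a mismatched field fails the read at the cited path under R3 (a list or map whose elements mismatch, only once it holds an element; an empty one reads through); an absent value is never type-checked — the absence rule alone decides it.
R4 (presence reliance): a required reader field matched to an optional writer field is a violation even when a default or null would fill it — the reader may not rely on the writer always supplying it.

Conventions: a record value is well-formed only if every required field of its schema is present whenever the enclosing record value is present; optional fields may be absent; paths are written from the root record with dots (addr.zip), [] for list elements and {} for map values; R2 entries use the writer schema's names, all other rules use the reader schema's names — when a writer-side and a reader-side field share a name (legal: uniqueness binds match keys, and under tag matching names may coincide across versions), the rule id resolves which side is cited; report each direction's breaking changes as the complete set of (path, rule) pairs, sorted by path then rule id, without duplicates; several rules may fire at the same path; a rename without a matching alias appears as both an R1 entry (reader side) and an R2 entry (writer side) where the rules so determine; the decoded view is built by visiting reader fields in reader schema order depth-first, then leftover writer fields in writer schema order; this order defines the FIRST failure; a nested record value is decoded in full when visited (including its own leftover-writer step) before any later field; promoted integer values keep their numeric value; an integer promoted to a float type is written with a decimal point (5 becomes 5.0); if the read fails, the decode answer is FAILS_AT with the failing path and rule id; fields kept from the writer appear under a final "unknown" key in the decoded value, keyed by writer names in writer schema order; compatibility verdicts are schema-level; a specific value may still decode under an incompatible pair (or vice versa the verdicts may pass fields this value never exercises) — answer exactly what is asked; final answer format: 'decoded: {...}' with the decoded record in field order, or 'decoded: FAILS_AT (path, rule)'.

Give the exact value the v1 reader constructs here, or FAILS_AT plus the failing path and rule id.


each type pair in Account: writer, then reader
decode walk for Account under reader schema v1:
  addr.latitude := null (absent, optional -> null)
  addr.price := 0.25
  addr.age := 100
  writer addr.signature: kept under "unknown"
  verified := true
  factor := -0.5 (from writer height)
  active := false
  retries := null (absent, optional -> null)
  duration := 12
  notes := "kappa"
  writer name: kept under "unknown"
  => decoded: {"addr": {"latitude": null, "price": 0.25, "age": 100, "unknown": {"signature": 0x1A2B}}, "verified": true, "factor": -0.5, "active": false, "retries": null, "duration": 12, "notes": "kappa", "unknown": {"name": "alpha"}}
ruling out the remaining Account differences:
  renamed field factor to height in record Account (alias factor declared on the renamed field) -> fires no rule on Account under this dialect and leaves the result unchanged

decoded: {"addr": {"latitude": null, "price": 0.25, "age": 100, "unknown": {"signature": 0x1A2B}}, "verified": true, "factor": -0.5, "active": false, "retries": null, "duration": 12, "notes": "kappa", "unknown": {"name": "alpha"}}


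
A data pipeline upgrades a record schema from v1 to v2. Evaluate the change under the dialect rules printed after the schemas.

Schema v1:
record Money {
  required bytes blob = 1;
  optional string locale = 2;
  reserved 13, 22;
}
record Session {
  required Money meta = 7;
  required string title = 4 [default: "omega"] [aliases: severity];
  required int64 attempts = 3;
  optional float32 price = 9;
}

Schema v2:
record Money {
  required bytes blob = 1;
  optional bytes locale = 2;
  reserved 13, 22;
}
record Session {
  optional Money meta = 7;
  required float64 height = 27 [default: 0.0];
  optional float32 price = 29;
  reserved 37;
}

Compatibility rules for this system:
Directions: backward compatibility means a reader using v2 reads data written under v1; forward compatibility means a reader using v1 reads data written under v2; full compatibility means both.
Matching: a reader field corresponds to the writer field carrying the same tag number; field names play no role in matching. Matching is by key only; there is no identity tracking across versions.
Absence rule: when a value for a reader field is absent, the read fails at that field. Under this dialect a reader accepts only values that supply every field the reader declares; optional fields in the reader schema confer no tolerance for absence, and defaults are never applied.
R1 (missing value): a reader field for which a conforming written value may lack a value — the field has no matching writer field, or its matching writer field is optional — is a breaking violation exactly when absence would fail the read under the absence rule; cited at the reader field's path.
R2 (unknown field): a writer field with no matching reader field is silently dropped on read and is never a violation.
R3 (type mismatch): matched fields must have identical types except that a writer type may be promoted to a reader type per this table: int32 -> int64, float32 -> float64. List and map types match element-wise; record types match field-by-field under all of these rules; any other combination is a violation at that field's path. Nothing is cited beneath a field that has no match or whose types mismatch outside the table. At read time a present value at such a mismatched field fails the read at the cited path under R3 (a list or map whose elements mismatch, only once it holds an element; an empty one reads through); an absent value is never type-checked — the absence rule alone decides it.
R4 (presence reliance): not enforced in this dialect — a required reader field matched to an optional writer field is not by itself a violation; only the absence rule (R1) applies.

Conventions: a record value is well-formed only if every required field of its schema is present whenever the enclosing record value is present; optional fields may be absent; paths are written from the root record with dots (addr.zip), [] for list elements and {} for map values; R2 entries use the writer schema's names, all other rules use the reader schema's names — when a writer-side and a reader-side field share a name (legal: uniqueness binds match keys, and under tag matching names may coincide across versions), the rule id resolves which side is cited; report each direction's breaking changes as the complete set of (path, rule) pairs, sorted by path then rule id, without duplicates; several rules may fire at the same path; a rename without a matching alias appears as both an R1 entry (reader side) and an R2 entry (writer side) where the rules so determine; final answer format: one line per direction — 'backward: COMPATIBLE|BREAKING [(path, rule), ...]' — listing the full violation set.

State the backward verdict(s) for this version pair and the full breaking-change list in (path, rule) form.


the writer's type comes first in each Session pair
backward analysis of Session with v2 as reader and v1 as writer:
  meta: Money -> Money, writer required; from meta
  height: no writer-side match
  price: no writer-side match
  title (writer side), unknown to reader
  attempts (writer side), unknown to reader
  price (writer side), unknown to reader
  meta.blob: bytes -> bytes, writer required; from meta.blob
  meta.locale: string -> bytes, writer optional; from meta.locale
  rule R1 violated at height
  rule R1 violated at meta.locale
  rule R3 violated at meta.locale
  rule R1 violated at price
  backward on Session therefore BREAKING (4)
remaining Session differences; none change what is asked:
  removed field title from record Session -> matters only for Session's forward compatibility — outside the asked direction
  field price in record Session: tag 9 changed to 29 -> fires no rule on Session, leaving the asked answer as it is
  removed field attempts from record Session -> matters only for Session's forward compatibility — outside the asked direction
  field meta in record Session: required changed to optional -> matters only for Session's forward compatibility — outside the asked direction

backward: BREAKING [(height, R1), (meta.locale, R1), (meta.locale, R3), (price, R1)]


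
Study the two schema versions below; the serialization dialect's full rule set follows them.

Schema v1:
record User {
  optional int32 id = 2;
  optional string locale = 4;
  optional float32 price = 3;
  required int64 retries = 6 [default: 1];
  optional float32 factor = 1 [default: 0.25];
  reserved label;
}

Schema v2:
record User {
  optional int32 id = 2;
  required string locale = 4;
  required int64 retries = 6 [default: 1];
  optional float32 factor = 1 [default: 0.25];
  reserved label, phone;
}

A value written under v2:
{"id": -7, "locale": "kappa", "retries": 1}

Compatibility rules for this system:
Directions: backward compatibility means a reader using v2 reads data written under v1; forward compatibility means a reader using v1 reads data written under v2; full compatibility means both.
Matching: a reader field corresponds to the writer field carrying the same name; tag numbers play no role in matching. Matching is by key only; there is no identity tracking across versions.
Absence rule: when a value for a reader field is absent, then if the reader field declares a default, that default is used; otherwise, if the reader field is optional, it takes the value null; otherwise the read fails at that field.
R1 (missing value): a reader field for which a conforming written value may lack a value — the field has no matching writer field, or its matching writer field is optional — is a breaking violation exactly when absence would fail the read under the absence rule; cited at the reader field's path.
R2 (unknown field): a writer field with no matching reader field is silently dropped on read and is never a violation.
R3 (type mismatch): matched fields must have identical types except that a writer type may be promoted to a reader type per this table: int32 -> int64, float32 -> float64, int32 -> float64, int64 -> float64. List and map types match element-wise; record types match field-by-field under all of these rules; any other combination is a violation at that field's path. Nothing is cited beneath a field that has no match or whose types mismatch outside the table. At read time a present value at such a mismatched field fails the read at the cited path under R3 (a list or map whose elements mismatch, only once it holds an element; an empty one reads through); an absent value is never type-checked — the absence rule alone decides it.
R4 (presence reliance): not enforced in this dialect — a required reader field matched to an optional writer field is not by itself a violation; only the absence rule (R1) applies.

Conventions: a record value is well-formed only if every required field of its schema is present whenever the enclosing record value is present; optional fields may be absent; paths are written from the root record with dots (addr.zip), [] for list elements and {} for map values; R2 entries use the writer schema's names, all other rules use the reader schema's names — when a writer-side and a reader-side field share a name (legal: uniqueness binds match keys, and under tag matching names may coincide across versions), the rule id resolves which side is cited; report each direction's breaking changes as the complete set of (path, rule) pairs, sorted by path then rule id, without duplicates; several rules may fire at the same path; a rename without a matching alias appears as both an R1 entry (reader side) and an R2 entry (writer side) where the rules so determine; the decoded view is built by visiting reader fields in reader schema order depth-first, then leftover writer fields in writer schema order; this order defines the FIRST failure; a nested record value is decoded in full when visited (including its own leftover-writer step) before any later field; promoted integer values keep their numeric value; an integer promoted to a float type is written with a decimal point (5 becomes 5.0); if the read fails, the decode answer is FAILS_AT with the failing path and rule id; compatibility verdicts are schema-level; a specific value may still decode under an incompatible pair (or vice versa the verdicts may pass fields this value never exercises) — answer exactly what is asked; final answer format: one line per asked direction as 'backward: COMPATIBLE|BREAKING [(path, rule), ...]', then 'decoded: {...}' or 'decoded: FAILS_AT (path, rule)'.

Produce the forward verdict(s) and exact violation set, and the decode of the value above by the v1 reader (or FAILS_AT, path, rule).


in User below, arrows point writer -> reader
forward on User — v1 reading data written by v2:
  int32 -> int32, writer optional: id aligns to id
  string -> string, writer required: locale aligns to locale
  price: no writer-side match
  int64 -> int64, writer required: retries aligns to retries
  float32 -> float32, writer optional: factor aligns to factor
  => no violations; forward on User: COMPATIBLE
decoding the User value with the v1 reader:
  id := -7
  locale := "kappa"
  price := null (absent, optional -> null)
  retries := 1
  factor := 0.25 (absent -> default)
  => decoded: {"id": -7, "locale": "kappa", "price": null, "retries": 1, "factor": 0.25}
the other User changes do not affect what is asked:
  removed field price from record User -> triggers nothing under User's printed rules — same verdict
  field locale in record User: optional changed to required -> affects backward compatibility only, which is not asked

forward: COMPATIBLE []; decoded: {"id": -7, "locale": "kappa", "price": null, "retries": 1, "factor": 0.25}


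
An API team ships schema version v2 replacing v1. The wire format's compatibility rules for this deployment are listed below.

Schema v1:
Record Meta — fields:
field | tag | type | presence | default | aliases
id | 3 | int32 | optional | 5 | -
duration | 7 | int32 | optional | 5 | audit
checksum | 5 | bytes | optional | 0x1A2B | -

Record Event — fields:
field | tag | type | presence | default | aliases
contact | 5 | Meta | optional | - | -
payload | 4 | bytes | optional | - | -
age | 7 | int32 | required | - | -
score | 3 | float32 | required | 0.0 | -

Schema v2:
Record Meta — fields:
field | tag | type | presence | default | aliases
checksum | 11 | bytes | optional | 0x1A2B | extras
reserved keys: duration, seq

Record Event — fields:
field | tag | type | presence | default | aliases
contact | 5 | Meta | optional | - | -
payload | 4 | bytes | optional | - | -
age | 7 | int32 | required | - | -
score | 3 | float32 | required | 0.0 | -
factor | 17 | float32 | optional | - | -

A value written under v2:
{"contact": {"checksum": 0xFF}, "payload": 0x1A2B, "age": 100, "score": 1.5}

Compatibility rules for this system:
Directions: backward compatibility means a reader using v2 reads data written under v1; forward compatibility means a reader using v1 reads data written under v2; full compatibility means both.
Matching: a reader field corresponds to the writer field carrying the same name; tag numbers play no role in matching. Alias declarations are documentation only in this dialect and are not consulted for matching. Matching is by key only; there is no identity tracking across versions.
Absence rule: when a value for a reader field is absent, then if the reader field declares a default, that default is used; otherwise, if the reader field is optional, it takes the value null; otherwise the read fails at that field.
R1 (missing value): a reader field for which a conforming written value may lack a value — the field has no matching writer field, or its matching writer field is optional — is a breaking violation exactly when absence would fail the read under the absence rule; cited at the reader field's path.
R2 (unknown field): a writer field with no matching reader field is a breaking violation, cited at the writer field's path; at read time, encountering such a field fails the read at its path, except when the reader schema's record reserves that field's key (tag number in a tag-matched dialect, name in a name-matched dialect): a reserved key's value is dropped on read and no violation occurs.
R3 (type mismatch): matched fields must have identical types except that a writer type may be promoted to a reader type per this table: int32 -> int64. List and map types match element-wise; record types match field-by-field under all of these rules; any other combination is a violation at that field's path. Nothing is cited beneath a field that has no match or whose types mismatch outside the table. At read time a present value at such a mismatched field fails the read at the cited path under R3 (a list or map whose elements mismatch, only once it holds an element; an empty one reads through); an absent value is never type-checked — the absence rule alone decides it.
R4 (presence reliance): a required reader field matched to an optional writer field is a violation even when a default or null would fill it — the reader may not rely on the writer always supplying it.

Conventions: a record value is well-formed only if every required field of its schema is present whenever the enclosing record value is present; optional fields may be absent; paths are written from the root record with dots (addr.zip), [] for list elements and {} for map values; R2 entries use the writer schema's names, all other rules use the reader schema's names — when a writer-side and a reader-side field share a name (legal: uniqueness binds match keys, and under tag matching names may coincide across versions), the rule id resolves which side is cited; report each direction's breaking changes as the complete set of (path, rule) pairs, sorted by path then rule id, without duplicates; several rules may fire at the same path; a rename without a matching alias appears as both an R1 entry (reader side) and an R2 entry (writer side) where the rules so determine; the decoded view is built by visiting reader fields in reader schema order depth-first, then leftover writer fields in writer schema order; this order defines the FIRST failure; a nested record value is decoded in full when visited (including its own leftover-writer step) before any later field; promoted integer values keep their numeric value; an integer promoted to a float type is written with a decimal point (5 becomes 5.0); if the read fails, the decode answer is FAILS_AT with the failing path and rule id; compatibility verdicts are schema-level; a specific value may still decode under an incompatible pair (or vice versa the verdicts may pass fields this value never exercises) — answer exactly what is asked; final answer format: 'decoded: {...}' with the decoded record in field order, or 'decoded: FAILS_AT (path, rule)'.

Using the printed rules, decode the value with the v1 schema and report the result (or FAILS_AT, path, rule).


in Event below, arrows point writer -> reader
decoding the Event value with the v1 reader:
  contact.id := 5 (absent -> default)
  contact.duration := 5 (absent -> default)
  contact.checksum := 0xFF
  payload := 0x1A2B
  age := 100
  score := 1.5
  => decoded: {"contact": {"id": 5, "duration": 5, "checksum": 0xFF}, "payload": 0x1A2B, "age": 100, "score": 1.5}
the other Event changes do not affect what is asked:
  field checksum in record Meta: tag 5 changed to 11 -> triggers nothing under the printed rules; the Event answer is the same either way
  removed field duration from record Meta (its key "duration" joins the reserved list) -> triggers nothing under the printed rules; the Event answer is the same either way
  added field factor to record Event: optional float32, tag 17 (in v2 it sits last) -> shifts the Event verdicts, not this decode
  removed field id from record Meta -> shifts the Event verdicts, not this decode

decoded: {"contact": {"id": 5, "duration": 5, "checksum": 0xFF}, "payload": 0x1A2B, "age": 100, "score": 1.5}


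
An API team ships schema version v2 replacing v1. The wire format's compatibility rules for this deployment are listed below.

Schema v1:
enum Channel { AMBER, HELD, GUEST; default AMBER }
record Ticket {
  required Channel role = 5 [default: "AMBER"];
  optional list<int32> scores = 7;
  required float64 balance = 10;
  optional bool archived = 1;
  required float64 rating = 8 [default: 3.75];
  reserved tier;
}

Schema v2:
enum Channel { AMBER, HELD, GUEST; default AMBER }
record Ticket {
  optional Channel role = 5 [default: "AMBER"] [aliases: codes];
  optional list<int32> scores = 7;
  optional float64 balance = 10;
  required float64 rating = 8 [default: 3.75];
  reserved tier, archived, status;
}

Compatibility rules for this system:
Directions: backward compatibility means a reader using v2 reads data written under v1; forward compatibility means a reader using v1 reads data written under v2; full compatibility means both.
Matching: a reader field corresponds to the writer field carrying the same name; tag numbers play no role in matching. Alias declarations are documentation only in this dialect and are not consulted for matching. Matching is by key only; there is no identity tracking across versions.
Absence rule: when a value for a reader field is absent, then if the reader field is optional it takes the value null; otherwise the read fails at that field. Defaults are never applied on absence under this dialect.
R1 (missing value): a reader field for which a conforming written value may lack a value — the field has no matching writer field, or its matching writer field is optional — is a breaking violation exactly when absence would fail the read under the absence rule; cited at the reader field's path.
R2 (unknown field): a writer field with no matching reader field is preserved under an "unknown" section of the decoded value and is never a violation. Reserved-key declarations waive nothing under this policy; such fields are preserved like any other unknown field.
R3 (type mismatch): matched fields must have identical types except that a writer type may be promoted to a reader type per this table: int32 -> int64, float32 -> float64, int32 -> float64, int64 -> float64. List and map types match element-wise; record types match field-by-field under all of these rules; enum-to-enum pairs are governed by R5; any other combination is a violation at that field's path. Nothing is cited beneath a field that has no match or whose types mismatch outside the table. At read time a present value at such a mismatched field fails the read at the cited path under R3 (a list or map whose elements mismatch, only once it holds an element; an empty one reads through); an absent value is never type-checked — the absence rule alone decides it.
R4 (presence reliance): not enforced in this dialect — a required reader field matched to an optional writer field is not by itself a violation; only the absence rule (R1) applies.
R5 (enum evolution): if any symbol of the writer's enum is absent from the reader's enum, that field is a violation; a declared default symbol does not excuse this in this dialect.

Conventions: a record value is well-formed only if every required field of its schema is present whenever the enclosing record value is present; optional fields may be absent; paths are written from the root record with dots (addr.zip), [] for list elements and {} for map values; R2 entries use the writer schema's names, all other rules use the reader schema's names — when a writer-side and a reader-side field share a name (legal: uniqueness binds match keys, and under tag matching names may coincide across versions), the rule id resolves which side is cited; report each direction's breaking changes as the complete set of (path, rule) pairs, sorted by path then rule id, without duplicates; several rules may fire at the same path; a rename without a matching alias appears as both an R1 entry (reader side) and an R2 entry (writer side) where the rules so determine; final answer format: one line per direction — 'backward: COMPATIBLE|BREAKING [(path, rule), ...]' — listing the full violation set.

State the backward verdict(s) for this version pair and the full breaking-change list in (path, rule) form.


backward: COMPATIBLE []

arrows below run writer -> reader for Ticket
backward analysis of Ticket with v2 as reader and v1 as writer:
  role <- role (Channel -> Channel, writer required)
  scores <- scores (list<int32> -> list<int32>, writer optional)
  balance <- balance (float64 -> float64, writer required)
  rating <- rating (float64 -> float64, writer required)
  writer field archived has no reader counterpart
  nothing fires on Ticket: backward is COMPATIBLE
diffs on Ticket not affecting the asked answer:
  field balance in record Ticket: required changed to optional -> matters only for Ticket's forward compatibility — outside the asked direction
  removed field archived from record Ticket (its key "archived" joins the reserved list) -> fires no rule on Ticket, leaving the asked answer as it is
  field role in record Ticket: required changed to optional -> matters only for Ticket's forward compatibility — outside the asked direction
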